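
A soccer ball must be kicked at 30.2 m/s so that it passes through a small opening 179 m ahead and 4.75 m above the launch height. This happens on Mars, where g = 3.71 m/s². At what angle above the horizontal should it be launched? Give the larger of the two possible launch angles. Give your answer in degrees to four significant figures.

66.27°

Trajectory: y = x tanθ − g x² (1 + tan²θ)/(2v₀²). With x = 179, y = 4.75, v₀ = 30.2, g = 3.71:
65.17 tan²θ − 179 tanθ + (69.92) = 0.
tanθ = [179 ± √(179² − 4 × 65.17 × (69.92))] / (2 × 65.17) = (179 ± 117.5) / 130.3, giving tanθ = 0.4716 or 2.275.
θ = 25.25° or 66.27°; the larger is 66.27°.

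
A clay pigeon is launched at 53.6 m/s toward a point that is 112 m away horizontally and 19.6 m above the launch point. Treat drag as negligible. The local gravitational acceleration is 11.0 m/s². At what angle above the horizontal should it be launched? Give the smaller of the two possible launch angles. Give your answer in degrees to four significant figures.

23.21°

Trajectory: y = x tanθ − g x² (1 + tan²θ)/(2v₀²). With x = 112, y = 19.6, v₀ = 53.6, g = 11.0:
24.01 tan²θ − 112 tanθ + (43.61) = 0.
tanθ = [112 ± √(112² − 4 × 24.01 × (43.61))] / (2 × 24.01) = (112 ± 91.40) / 48.03, giving tanθ = 0.4288 or 4.235.
θ = 23.21° or 76.71°; the smaller is 23.21°.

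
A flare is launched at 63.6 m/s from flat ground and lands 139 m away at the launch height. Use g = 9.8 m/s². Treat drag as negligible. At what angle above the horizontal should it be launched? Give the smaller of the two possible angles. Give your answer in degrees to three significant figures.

From R = (v₀²/g) sin 2θ: sin 2θ = 9.80 × 139 / 4045.0 = 0.3368.
2θ = 19.68° or 180° − 19.68° = 160.3°, so θ = 9.840° or 80.16°.
The smaller angle is 9.840°.

9.84°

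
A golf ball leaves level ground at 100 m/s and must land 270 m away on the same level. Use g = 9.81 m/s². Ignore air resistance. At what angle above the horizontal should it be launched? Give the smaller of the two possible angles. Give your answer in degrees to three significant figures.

R = v₀² sin 2θ / g gives sin 2θ = gR/v₀² = 9.81·270/100² = 0.2649.
2θ = 15.36° or 180° − 15.36° = 164.6°, so θ = 7.680° or 82.32°.
The smaller angle is 7.680°.

7.68°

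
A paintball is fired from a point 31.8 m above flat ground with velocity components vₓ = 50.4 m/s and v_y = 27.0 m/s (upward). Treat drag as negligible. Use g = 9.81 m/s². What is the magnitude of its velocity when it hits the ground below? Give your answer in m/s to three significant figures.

Vertical motion (up positive, ground at y = 0): 4.905 t² − (27.00) t − 31.8 = 0, so t = (27.00 + √(27.00² + 2·9.81·31.8)) / 9.81 = (27.00 + 36.78) / 9.81 = 6.502 s.
Vertical velocity at impact: v_y = v_y0 − g t = 27.00 − 9.81 × 6.502 = −36.78 m/s.
Speed: |v| = √(vₓ² + v_y²) = √(50.40² + 36.78²) = 62.39 m/s.

62.4 m/s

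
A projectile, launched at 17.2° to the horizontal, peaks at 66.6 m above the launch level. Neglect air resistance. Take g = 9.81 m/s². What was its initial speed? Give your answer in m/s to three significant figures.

At the peak v_y = 0, so v_y0 = √(2gH) = √(2 × 9.81 × 66.6) = 36.15 m/s.
v_y0 = v₀ sin θ ⇒ v₀ = 36.15 / sin 17.2° = 122.2 m/s.

122 m/s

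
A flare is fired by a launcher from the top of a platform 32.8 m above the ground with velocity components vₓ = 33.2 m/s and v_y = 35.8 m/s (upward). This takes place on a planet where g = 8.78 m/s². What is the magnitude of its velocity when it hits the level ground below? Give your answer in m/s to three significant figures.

54.4 m/s

With up positive and y = 0 at the ground: y(t) = 32.8 + (35.80) t − 4.390 t². Setting y = 0 and taking the positive root: t = [35.80 + √(35.80² + 2·8.78·32.8)] / 8.78 = (35.80 + 43.10) / 8.78 = 8.986 s.
Vertical velocity at impact: v_y = v_y0 − g t = 35.80 − 8.78 × 8.986 = −43.10 m/s.
Speed: |v| = √(vₓ² + v_y²) = √(33.20² + 43.10²) = 54.40 m/s.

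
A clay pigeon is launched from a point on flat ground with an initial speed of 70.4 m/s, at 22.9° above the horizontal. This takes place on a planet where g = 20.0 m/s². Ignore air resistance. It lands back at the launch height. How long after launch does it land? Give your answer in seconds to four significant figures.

2.739 s

vₓ = 70.40 cos 22.9° = 64.85 m/s; v_y0 = 70.40 sin 22.9° = 27.39 m/s.
It returns to y = 0 when t = 2 v_y0 / g = 2(27.39)/20.0 = 2.739 s.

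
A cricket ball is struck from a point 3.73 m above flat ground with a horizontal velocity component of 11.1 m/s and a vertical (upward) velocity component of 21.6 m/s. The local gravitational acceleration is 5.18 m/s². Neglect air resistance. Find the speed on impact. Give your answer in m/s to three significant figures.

The projectile lands when y = 3.73 + (21.60) t − ½·5.18·t² = 0. Positive root: t = (21.60 + √(21.60² + 2·5.18·3.73)) / 5.18 = (21.60 + 22.48) / 5.18 = 8.509 s.
Vertical velocity at impact: v_y = v_y0 − g t = 21.60 − 5.18 × 8.509 = −22.48 m/s.
Speed: |v| = √(vₓ² + v_y²) = √(11.10² + 22.48²) = 25.07 m/s.

25.1 m/s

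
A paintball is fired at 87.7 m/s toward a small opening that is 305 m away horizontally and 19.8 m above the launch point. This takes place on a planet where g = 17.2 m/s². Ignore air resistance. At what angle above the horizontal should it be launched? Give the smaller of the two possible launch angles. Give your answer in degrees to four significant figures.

25.95°

Trajectory: y = x tanθ − g x² (1 + tan²θ)/(2v₀²). With x = 305, y = 19.8, v₀ = 87.7, g = 17.2:
104.0 tan²θ − 305 tanθ + (123.8) = 0.
tanθ = [305 ± √(305² − 4 × 104.0 × (123.8))] / (2 × 104.0) = (305 ± 203.7) / 208.0, giving tanθ = 0.4868 or 2.445.
θ = 25.95° or 67.76°; the smaller is 25.95°.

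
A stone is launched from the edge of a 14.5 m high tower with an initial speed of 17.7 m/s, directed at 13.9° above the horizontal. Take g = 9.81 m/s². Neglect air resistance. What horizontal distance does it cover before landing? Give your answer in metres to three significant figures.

Components: vₓ = 17.70 cos 13.9° = 17.18 m/s, v_y0 = 17.70 sin 13.9° = 4.252 m/s.
With up positive and y = 0 at the ground: y(t) = 14.5 + (4.252) t − 4.905 t². Setting y = 0 and taking the positive root: t = [4.252 + √(4.252² + 2·9.81·14.5)] / 9.81 = (4.252 + 17.39) / 9.81 = 2.207 s.
Horizontal distance: R = vₓ t = 17.18 × 2.207 = 37.91 m.

37.9 m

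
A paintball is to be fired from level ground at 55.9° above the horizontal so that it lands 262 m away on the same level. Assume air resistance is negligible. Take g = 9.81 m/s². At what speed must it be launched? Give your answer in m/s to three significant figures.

On level ground R = v₀² sin 2θ / g ⇒ v₀ = √(gR / sin 2θ).
v₀ = √(9.81 × 262 / sin 111.8°) = √(2570 / 0.9285) = √2768.2 = 52.61 m/s.

52.6 m/s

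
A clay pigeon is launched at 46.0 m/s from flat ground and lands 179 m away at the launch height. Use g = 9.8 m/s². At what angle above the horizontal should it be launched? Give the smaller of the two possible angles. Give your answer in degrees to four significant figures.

Level-ground range R = v₀² sin(2θ)/g ⇒ sin(2θ) = gR/v₀² = 9.80 × 179 / 46.0² = 0.8290.
2θ = 56.00° or 180° − 56.00° = 124.0°, so θ = 28.00° or 62.00°.
The smaller angle is 28.00°.

28.00°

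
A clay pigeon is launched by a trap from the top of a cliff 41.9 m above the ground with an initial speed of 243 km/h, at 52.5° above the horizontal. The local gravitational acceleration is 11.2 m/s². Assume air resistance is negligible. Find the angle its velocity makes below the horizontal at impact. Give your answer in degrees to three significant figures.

Convert: 243 km/h = 243/3.6 = 67.50 m/s.
Horizontal component vₓ = 67.50 cos 52.5° = 41.09 m/s; vertical v_y0 = 67.50 sin 52.5° = 53.55 m/s.
With up positive and y = 0 at the ground: y(t) = 41.9 + (53.55) t − 5.600 t². Setting y = 0 and taking the positive root: t = [53.55 + √(53.55² + 2·11.2·41.9)] / 11.2 = (53.55 + 61.70) / 11.2 = 10.29 s.
At impact: v_y = v_y0 − g t = −61.70 m/s; vₓ = 41.09 m/s.
Angle below horizontal: arctan(|v_y|/vₓ) = arctan(61.70/41.09) = 56.33°.

56.3°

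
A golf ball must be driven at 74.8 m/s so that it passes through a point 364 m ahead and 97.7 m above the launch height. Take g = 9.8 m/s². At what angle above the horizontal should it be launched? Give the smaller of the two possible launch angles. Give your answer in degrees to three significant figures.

38.0°

Trajectory: y = x tanθ − g x² (1 + tan²θ)/(2v₀²). With x = 364, y = 97.7, v₀ = 74.8, g = 9.80:
116.0 tan²θ − 364 tanθ + (213.7) = 0.
tanθ = [364 ± √(364² − 4 × 116.0 × (213.7))] / (2 × 116.0) = (364 ± 182.5) / 232.1, giving tanθ = 0.7823 or 2.355.
θ = 38.03° or 66.99°; the smaller is 38.03°.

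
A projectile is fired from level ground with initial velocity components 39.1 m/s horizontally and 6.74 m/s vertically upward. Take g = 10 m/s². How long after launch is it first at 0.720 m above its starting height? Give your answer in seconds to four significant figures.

0.1170 s

Set y = v_y0 t − ½ g t² = 0.720: 5.000 t² − 6.740 t + 0.720 = 0.
Quadratic formula: t = (6.740 ± √31.028) / 10.0 = (6.740 ± 5.570) / 10.0 → t = 0.1170 s or 1.231 s.
The first (ascending) time is 0.1170 s.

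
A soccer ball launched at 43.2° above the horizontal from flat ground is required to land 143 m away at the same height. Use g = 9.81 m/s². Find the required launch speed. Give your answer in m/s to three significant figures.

Level-ground range: R = v₀² sin(2θ)/g, so v₀ = √(gR / sin 2θ).
v₀ = √(9.81 × 143 / sin 86.40°) = √(1403 / 0.9980) = √1405.6 = 37.49 m/s.

37.5 m/s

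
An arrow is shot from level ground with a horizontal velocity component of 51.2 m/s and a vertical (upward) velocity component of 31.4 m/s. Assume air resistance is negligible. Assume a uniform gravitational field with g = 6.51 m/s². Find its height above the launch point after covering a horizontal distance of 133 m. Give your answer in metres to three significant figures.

59.6 m

Time to reach x = 133 m: t = x/vₓ = 133/51.20 = 2.598 s.
Height: y = v_y0 t − ½ g t² = 31.40 × 2.598 − 3.255 × 2.598² = 81.57 − 21.96 = 59.60 m.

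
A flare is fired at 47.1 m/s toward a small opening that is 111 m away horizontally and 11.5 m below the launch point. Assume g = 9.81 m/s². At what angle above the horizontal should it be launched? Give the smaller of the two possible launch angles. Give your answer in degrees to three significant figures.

Trajectory: y = x tanθ − g x² (1 + tan²θ)/(2v₀²). With x = 111, y = −11.5, v₀ = 47.1, g = 9.81:
27.24 tan²θ − 111 tanθ + (15.74) = 0.
tanθ = [111 ± √(111² − 4 × 27.24 × (15.74))] / (2 × 27.24) = (111 ± 103.0) / 54.48, giving tanθ = 0.1471 or 3.927.
θ = 8.370° or 75.71°; the smaller is 8.370°.

8.37°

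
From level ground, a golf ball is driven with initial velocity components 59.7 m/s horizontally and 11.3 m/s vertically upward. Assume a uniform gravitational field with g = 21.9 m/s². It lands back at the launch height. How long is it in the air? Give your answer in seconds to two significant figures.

1.0 s

Landing at launch height ⇒ T = 2 v_y0 / g = 2 × 11.30 / 21.9 = 1.032 s.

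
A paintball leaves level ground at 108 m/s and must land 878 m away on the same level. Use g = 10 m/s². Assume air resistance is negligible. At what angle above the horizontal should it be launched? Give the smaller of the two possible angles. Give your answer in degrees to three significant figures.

24.4°

From R = (v₀²/g) sin 2θ: sin 2θ = 10.0 × 878 / 11664 = 0.7527.
2θ = 48.83° or 180° − 48.83° = 131.2°, so θ = 24.41° or 65.59°.
The smaller angle is 24.41°.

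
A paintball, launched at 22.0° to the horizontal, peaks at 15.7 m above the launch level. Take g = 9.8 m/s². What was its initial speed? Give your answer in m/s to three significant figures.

46.8 m/s

At the peak v_y = 0, so v_y0 = √(2gH) = √(2 × 9.80 × 15.7) = 17.54 m/s.
v_y0 = v₀ sin θ ⇒ v₀ = 17.54 / sin 22.0° = 46.83 m/s.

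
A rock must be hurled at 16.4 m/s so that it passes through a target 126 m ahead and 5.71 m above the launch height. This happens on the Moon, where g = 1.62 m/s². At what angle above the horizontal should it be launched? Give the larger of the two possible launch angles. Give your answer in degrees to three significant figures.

64.6°

Trajectory: y = x tanθ − g x² (1 + tan²θ)/(2v₀²). With x = 126, y = 5.71, v₀ = 16.4, g = 1.62:
47.81 tan²θ − 126 tanθ + (53.52) = 0.
tanθ = [126 ± √(126² − 4 × 47.81 × (53.52))] / (2 × 47.81) = (126 ± 75.10) / 95.62, giving tanθ = 0.5323 or 2.103.
θ = 28.03° or 64.57°; the larger is 64.57°.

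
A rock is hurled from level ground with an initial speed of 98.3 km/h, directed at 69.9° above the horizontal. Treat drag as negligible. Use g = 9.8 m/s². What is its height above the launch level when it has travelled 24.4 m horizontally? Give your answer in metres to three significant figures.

Convert: 98.3 km/h = 98.3/3.6 = 27.31 m/s.
vₓ = 27.31 cos 69.9° = 9.384 m/s; v_y0 = 27.31 sin 69.9° = 25.64 m/s.
At x = 24.4 m, t = x/vₓ = 24.4/9.384 = 2.600 s.
Height: y = v_y0 t − ½ g t² = 25.64 × 2.600 − 4.900 × 2.600² = 66.68 − 33.13 = 33.55 m.

33.5 m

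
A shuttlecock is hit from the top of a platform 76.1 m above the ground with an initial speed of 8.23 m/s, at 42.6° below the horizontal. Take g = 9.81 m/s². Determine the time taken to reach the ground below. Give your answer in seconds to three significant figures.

3.41 s

Components: vₓ = 8.230 cos 42.6° = 6.058 m/s, v_y0 = −5.571 m/s (downward).
The projectile lands when y = 76.1 + (−5.571) t − ½·9.81·t² = 0. Positive root: t = (−5.571 + √(5.571² + 2·9.81·76.1)) / 9.81 = (−5.571 + 39.04) / 9.81 = 3.412 s.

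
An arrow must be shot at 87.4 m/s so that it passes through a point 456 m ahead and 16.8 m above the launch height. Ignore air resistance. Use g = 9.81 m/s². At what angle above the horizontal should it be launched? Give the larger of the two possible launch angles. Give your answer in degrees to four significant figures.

Trajectory: y = x tanθ − g x² (1 + tan²θ)/(2v₀²). With x = 456, y = 16.8, v₀ = 87.4, g = 9.81:
133.5 tan²θ − 456 tanθ + (150.3) = 0.
tanθ = [456 ± √(456² − 4 × 133.5 × (150.3))] / (2 × 133.5) = (456 ± 357.3) / 267.0, giving tanθ = 0.3697 or 3.046.
θ = 20.29° or 71.82°; the larger is 71.82°.

71.82°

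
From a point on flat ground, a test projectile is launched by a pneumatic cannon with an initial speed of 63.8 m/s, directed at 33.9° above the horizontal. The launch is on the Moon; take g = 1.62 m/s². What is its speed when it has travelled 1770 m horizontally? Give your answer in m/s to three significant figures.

56.1 m/s

Horizontal component vₓ = 63.80 cos 33.9° = 52.95 m/s; vertical v_y0 = 63.80 sin 33.9° = 35.58 m/s.
Time to reach x = 1770 m: t = x/vₓ = 1770/52.95 = 33.42 s.
Vertical velocity there: v_y = v_y0 − g t = 35.58 − 1.62 × 33.42 = −18.56 m/s.
Speed: √(vₓ² + v_y²) = √(52.95² + 18.56²) = 56.11 m/s.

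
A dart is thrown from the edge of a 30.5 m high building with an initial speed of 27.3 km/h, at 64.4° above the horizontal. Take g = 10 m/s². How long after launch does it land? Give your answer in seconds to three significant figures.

Convert: 27.3 km/h = 27.3/3.6 = 7.583 m/s.
vₓ = 7.583 cos 64.4° = 3.277 m/s; v_y0 = 7.583 sin 64.4° = 6.839 m/s.
With up positive and y = 0 at the ground: y(t) = 30.5 + (6.839) t − 5.000 t². Setting y = 0 and taking the positive root: t = [6.839 + √(6.839² + 2·10.0·30.5)] / 10.0 = (6.839 + 25.63) / 10.0 = 3.247 s.

3.25 s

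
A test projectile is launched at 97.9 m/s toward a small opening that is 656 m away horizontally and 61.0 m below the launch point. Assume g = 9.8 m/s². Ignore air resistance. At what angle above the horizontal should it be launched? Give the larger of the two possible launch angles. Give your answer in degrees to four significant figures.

Trajectory: y = x tanθ − g x² (1 + tan²θ)/(2v₀²). With x = 656, y = −61.0, v₀ = 97.9, g = 9.80:
220.0 tan²θ − 656 tanθ + (159.0) = 0.
tanθ = [656 ± √(656² − 4 × 220.0 × (159.0))] / (2 × 220.0) = (656 ± 538.9) / 440.0, giving tanθ = 0.2661 or 2.716.
θ = 14.90° or 69.78°; the larger is 69.78°.

69.78°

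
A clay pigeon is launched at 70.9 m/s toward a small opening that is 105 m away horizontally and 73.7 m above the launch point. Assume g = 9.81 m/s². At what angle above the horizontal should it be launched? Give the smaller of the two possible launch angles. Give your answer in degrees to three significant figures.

Trajectory: y = x tanθ − g x² (1 + tan²θ)/(2v₀²). With x = 105, y = 73.7, v₀ = 70.9, g = 9.81:
10.76 tan²θ − 105 tanθ + (84.46) = 0.
tanθ = [105 ± √(105² − 4 × 10.76 × (84.46))] / (2 × 10.76) = (105 ± 85.97) / 21.52, giving tanθ = 0.8845 or 8.876.
θ = 41.49° or 83.57°; the smaller is 41.49°.

41.5°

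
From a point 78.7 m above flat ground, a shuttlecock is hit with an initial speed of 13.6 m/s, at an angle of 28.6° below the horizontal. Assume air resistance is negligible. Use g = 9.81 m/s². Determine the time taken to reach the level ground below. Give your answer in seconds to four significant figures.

Resolve: vₓ = 13.60 cos 28.6° = 11.94 m/s and v_y0 = −6.510 m/s (downward).
With up positive and y = 0 at the ground: y(t) = 78.7 + (−6.510) t − 4.905 t². Setting y = 0 and taking the positive root: t = [−6.510 + √(6.510² + 2·9.81·78.7)] / 9.81 = (−6.510 + 39.83) / 9.81 = 3.397 s.

3.397 s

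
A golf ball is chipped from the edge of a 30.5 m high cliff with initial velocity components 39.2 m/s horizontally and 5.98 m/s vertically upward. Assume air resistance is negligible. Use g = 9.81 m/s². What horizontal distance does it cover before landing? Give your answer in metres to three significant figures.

The projectile lands when y = 30.5 + (5.980) t − ½·9.81·t² = 0. Positive root: t = (5.980 + √(5.980² + 2·9.81·30.5)) / 9.81 = (5.980 + 25.18) / 9.81 = 3.177 s.
Horizontal distance: R = vₓ t = 39.20 × 3.177 = 124.5 m.

125 m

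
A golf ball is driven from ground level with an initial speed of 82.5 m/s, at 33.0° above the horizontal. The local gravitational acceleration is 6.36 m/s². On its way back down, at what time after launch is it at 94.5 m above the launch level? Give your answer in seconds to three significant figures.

Horizontal component vₓ = 82.50 cos 33.0° = 69.19 m/s; vertical v_y0 = 82.50 sin 33.0° = 44.93 m/s.
Set y = v_y0 t − ½ g t² = 94.5: 3.180 t² − 44.93 t + 94.5 = 0.
t = [44.93 ± √(44.93² − 2·6.36·94.5)] / 6.36 = (44.93 ± 28.58) / 6.36, so t = 2.571 s or t = 11.56 s.
The descending-branch root is 11.56 s.

11.6 s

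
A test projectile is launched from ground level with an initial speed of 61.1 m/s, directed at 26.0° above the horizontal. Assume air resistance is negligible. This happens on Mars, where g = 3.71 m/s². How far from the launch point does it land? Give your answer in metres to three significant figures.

793 m

vₓ = 61.10 cos 26.0° = 54.92 m/s; v_y0 = 61.10 sin 26.0° = 26.78 m/s.
Flight time T = 2 v_y0 / g = 14.44 s.
Range: R = vₓ T = 54.92 × 14.44 = 792.9 m.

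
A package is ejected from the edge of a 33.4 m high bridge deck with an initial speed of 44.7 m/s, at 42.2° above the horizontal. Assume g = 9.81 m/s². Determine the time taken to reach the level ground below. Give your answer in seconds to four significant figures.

7.083 s

Components: vₓ = 44.70 cos 42.2° = 33.11 m/s, v_y0 = 44.70 sin 42.2° = 30.03 m/s.
Vertical motion (up positive, ground at y = 0): 4.905 t² − (30.03) t − 33.4 = 0, so t = (30.03 + √(30.03² + 2·9.81·33.4)) / 9.81 = (30.03 + 39.46) / 9.81 = 7.083 s.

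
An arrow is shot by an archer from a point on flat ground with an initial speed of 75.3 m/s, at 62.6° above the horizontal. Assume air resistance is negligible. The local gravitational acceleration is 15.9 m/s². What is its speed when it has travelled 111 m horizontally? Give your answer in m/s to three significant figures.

38.1 m/s

Components: vₓ = 75.30 cos 62.6° = 34.65 m/s, v_y0 = 75.30 sin 62.6° = 66.85 m/s.
At x = 111 m, t = x/vₓ = 111/34.65 = 3.203 s.
Vertical velocity there: v_y = v_y0 − g t = 66.85 − 15.9 × 3.203 = 15.92 m/s.
Speed: √(vₓ² + v_y²) = √(34.65² + 15.92²) = 38.14 m/s.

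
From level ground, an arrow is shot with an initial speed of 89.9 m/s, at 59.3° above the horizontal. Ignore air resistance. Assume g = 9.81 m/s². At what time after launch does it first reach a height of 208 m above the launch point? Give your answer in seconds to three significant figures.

Components: vₓ = 89.90 cos 59.3° = 45.90 m/s, v_y0 = 89.90 sin 59.3° = 77.30 m/s.
Set y = v_y0 t − ½ g t² = 208: 4.905 t² − 77.30 t + 208 = 0.
t = [77.30 ± √(77.30² − 2·9.81·208)] / 9.81 = (77.30 ± 43.53) / 9.81, so t = 3.443 s or t = 12.32 s.
The first (ascending) time is 3.443 s.

3.44 s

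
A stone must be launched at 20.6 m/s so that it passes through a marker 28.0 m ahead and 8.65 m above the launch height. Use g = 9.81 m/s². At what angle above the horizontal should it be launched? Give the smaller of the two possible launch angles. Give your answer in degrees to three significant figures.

Trajectory: y = x tanθ − g x² (1 + tan²θ)/(2v₀²). With x = 28.0, y = 8.65, v₀ = 20.6, g = 9.81:
9.062 tan²θ − 28.0 tanθ + (17.71) = 0.
tanθ = [28.0 ± √(28.0² − 4 × 9.062 × (17.71))] / (2 × 9.062) = (28.0 ± 11.92) / 18.12, giving tanθ = 0.8875 or 2.202.
θ = 41.59° or 65.58°; the smaller is 41.59°.

41.6°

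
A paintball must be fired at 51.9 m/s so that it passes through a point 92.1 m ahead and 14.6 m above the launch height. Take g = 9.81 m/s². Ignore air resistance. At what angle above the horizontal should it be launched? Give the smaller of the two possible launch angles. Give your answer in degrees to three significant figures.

Trajectory: y = x tanθ − g x² (1 + tan²θ)/(2v₀²). With x = 92.1, y = 14.6, v₀ = 51.9, g = 9.81:
15.45 tan²θ − 92.1 tanθ + (30.05) = 0.
tanθ = [92.1 ± √(92.1² − 4 × 15.45 × (30.05))] / (2 × 15.45) = (92.1 ± 81.40) / 30.89, giving tanθ = 0.3464 or 5.616.
θ = 19.10° or 79.90°; the smaller is 19.10°.

19.1°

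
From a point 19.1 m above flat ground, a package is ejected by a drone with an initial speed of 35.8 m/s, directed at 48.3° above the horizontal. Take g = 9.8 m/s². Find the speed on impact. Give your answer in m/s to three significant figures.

Resolve: vₓ = 35.80 cos 48.3° = 23.82 m/s and v_y0 = 35.80 sin 48.3° = 26.73 m/s.
With up positive and y = 0 at the ground: y(t) = 19.1 + (26.73) t − 4.900 t². Setting y = 0 and taking the positive root: t = [26.73 + √(26.73² + 2·9.80·19.1)] / 9.80 = (26.73 + 33.00) / 9.80 = 6.095 s.
Vertical velocity at impact: v_y = v_y0 − g t = 26.73 − 9.80 × 6.095 = −33.00 m/s.
Speed: |v| = √(vₓ² + v_y²) = √(23.82² + 33.00²) = 40.69 m/s.

40.7 m/s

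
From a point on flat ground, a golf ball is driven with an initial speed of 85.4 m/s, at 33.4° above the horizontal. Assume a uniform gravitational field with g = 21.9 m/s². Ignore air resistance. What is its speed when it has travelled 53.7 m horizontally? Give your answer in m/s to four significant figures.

Horizontal component vₓ = 85.40 cos 33.4° = 71.30 m/s; vertical v_y0 = 85.40 sin 33.4° = 47.01 m/s.
Time to reach x = 53.7 m: t = x/vₓ = 53.7/71.30 = 0.7532 s.
Vertical velocity there: v_y = v_y0 − g t = 47.01 − 21.9 × 0.7532 = 30.52 m/s.
Speed: √(vₓ² + v_y²) = √(71.30² + 30.52²) = 77.55 m/s.

77.55 m/s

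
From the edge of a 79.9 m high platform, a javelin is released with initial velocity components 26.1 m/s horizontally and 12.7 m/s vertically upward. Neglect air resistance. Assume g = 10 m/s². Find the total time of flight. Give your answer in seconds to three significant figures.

The projectile lands when y = 79.9 + (12.70) t − ½·10.0·t² = 0. Positive root: t = (12.70 + √(12.70² + 2·10.0·79.9)) / 10.0 = (12.70 + 41.94) / 10.0 = 5.464 s.

5.46 s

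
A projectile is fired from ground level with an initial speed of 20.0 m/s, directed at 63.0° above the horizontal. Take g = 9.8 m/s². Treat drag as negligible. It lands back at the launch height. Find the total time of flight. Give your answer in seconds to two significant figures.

3.6 s

vₓ = 20.00 cos 63.0° = 9.080 m/s; v_y0 = 20.00 sin 63.0° = 17.82 m/s.
Time of flight on level ground: T = 2 v_y0 / g = 2 × 17.82 / 9.80 = 3.637 s.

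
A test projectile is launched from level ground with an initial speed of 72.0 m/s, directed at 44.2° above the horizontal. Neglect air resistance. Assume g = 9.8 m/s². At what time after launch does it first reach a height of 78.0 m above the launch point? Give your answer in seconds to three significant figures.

Horizontal component vₓ = 72.00 cos 44.2° = 51.62 m/s; vertical v_y0 = 72.00 sin 44.2° = 50.20 m/s.
Require v_y0 t − ½ g t² = 78.0, i.e. 4.900 t² − 50.20 t + 78.0 = 0.
t = [50.20 ± √(50.20² − 2·9.80·78.0)] / 9.80 = (50.20 ± 31.48) / 9.80, so t = 1.910 s or t = 8.334 s.
The first (ascending) time is 1.910 s.

1.91 s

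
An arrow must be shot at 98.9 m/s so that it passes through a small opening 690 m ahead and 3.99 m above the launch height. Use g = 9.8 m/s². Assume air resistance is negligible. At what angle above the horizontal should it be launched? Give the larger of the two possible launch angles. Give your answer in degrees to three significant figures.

Trajectory: y = x tanθ − g x² (1 + tan²θ)/(2v₀²). With x = 690, y = 3.99, v₀ = 98.9, g = 9.80:
238.5 tan²θ − 690 tanθ + (242.5) = 0.
tanθ = [690 ± √(690² − 4 × 238.5 × (242.5))] / (2 × 238.5) = (690 ± 494.7) / 477.0, giving tanθ = 0.4094 or 2.484.
θ = 22.26° or 68.07°; the larger is 68.07°.

68.1°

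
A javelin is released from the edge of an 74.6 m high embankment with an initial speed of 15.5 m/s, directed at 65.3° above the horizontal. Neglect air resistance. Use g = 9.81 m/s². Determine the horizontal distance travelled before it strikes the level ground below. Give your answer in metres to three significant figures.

36.2 m

Components: vₓ = 15.50 cos 65.3° = 6.477 m/s, v_y0 = 15.50 sin 65.3° = 14.08 m/s.
With up positive and y = 0 at the ground: y(t) = 74.6 + (14.08) t − 4.905 t². Setting y = 0 and taking the positive root: t = [14.08 + √(14.08² + 2·9.81·74.6)] / 9.81 = (14.08 + 40.77) / 9.81 = 5.591 s.
Horizontal distance: R = vₓ t = 6.477 × 5.591 = 36.21 m.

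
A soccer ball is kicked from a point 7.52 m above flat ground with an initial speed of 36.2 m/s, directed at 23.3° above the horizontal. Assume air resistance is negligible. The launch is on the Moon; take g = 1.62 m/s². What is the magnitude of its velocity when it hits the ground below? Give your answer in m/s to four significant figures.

vₓ = 36.20 cos 23.3° = 33.25 m/s; v_y0 = 36.20 sin 23.3° = 14.32 m/s.
The projectile lands when y = 7.52 + (14.32) t − ½·1.62·t² = 0. Positive root: t = (14.32 + √(14.32² + 2·1.62·7.52)) / 1.62 = (14.32 + 15.15) / 1.62 = 18.19 s.
Vertical velocity at impact: v_y = v_y0 − g t = 14.32 − 1.62 × 18.19 = −15.15 m/s.
Speed: |v| = √(vₓ² + v_y²) = √(33.25² + 15.15²) = 36.53 m/s.

36.53 m/s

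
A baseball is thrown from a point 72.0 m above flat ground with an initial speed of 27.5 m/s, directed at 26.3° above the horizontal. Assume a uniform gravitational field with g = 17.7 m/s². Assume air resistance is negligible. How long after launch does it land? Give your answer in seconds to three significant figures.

Resolve: vₓ = 27.50 cos 26.3° = 24.65 m/s and v_y0 = 27.50 sin 26.3° = 12.18 m/s.
With up positive and y = 0 at the ground: y(t) = 72.0 + (12.18) t − 8.850 t². Setting y = 0 and taking the positive root: t = [12.18 + √(12.18² + 2·17.7·72.0)] / 17.7 = (12.18 + 51.94) / 17.7 = 3.623 s.

3.62 s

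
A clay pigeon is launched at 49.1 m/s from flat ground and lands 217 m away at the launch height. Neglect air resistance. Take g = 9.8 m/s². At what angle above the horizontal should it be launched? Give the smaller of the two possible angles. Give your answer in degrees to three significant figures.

R = v₀² sin 2θ / g gives sin 2θ = gR/v₀² = 9.80·217/49.1² = 0.8821.
2θ = 61.90° or 180° − 61.90° = 118.1°, so θ = 30.95° or 59.05°.
The smaller angle is 30.95°.

30.9°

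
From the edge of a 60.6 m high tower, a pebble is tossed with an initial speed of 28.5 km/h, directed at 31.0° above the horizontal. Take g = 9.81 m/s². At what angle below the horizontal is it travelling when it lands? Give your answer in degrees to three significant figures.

Convert: 28.5 km/h = 28.5/3.6 = 7.917 m/s.
Resolve: vₓ = 7.917 cos 31.0° = 6.786 m/s and v_y0 = 7.917 sin 31.0° = 4.077 m/s.
Vertical motion (up positive, ground at y = 0): 4.905 t² − (4.077) t − 60.6 = 0, so t = (4.077 + √(4.077² + 2·9.81·60.6)) / 9.81 = (4.077 + 34.72) / 9.81 = 3.955 s.
At impact: v_y = v_y0 − g t = −34.72 m/s; vₓ = 6.786 m/s.
Angle below horizontal: arctan(|v_y|/vₓ) = arctan(34.72/6.786) = 78.94°.

78.9°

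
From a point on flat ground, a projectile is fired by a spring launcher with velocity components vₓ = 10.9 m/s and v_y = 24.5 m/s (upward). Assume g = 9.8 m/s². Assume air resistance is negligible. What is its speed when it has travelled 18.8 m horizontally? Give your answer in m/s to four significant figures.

13.29 m/s

At x = 18.8 m, t = x/vₓ = 18.8/10.90 = 1.725 s.
Vertical velocity there: v_y = v_y0 − g t = 24.50 − 9.80 × 1.725 = 7.597 m/s.
Speed: √(vₓ² + v_y²) = √(10.90² + 7.597²) = 13.29 m/s.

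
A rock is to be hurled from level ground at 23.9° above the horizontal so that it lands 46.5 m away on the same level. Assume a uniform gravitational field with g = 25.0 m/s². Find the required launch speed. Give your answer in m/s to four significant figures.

From R = (v₀² / g) sin 2θ: v₀ = √(gR / sin 2θ).
v₀ = √(25.0 × 46.5 / sin 47.80°) = √(1162 / 0.7408) = √1569.2 = 39.61 m/s.

39.61 m/s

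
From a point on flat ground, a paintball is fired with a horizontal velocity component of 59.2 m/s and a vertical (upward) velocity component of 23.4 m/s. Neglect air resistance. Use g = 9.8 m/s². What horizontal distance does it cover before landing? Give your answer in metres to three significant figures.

Time aloft: T = 2 v_y0 / g = 2 × 23.40 / 9.80 = 4.776 s.
Horizontal distance R = vₓ T = 59.20 × 4.776 = 282.7 m.

283 m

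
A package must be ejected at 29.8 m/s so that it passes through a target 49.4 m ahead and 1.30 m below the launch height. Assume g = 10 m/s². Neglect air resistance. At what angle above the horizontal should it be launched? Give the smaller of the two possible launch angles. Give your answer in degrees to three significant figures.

15.2°

Trajectory: y = x tanθ − g x² (1 + tan²θ)/(2v₀²). With x = 49.4, y = −1.30, v₀ = 29.8, g = 10.0:
13.74 tan²θ − 49.4 tanθ + (12.44) = 0.
tanθ = [49.4 ± √(49.4² − 4 × 13.74 × (12.44))] / (2 × 13.74) = (49.4 ± 41.91) / 27.48, giving tanθ = 0.2725 or 3.323.
θ = 15.24° or 73.25°; the smaller is 15.24°.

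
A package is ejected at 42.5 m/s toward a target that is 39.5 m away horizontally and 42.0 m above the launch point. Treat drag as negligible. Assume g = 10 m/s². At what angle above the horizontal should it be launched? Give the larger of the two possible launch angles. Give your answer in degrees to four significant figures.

82.66°

Trajectory: y = x tanθ − g x² (1 + tan²θ)/(2v₀²). With x = 39.5, y = 42.0, v₀ = 42.5, g = 10.0:
4.319 tan²θ − 39.5 tanθ + (46.32) = 0.
tanθ = [39.5 ± √(39.5² − 4 × 4.319 × (46.32))] / (2 × 4.319) = (39.5 ± 27.57) / 8.638, giving tanθ = 1.381 or 7.764.
θ = 54.10° or 82.66°; the larger is 82.66°.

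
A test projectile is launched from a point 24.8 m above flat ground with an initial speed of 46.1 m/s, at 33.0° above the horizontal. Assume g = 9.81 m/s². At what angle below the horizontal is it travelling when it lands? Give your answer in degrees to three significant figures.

40.8°

Horizontal component vₓ = 46.10 cos 33.0° = 38.66 m/s; vertical v_y0 = 46.10 sin 33.0° = 25.11 m/s.
With up positive and y = 0 at the ground: y(t) = 24.8 + (25.11) t − 4.905 t². Setting y = 0 and taking the positive root: t = [25.11 + √(25.11² + 2·9.81·24.8)] / 9.81 = (25.11 + 33.42) / 9.81 = 5.966 s.
At impact: v_y = v_y0 − g t = −33.42 m/s; vₓ = 38.66 m/s.
Angle below horizontal: arctan(|v_y|/vₓ) = arctan(33.42/38.66) = 40.84°.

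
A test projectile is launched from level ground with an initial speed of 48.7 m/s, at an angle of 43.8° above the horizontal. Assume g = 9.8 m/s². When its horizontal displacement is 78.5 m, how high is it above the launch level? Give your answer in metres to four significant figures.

50.84 m

Horizontal component vₓ = 48.70 cos 43.8° = 35.15 m/s; vertical v_y0 = 48.70 sin 43.8° = 33.71 m/s.
At x = 78.5 m, t = x/vₓ = 78.5/35.15 = 2.233 s.
Height: y = v_y0 t − ½ g t² = 33.71 × 2.233 − 4.900 × 2.233² = 75.28 − 24.44 = 50.84 m.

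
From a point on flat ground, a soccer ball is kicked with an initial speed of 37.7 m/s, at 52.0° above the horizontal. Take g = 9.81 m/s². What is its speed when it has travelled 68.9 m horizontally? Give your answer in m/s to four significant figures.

vₓ = 37.70 cos 52.0° = 23.21 m/s; v_y0 = 37.70 sin 52.0° = 29.71 m/s.
x = vₓ t ⇒ t = 68.9/23.21 = 2.968 s.
Vertical velocity there: v_y = v_y0 − g t = 29.71 − 9.81 × 2.968 = 0.5871 m/s.
Speed: √(vₓ² + v_y²) = √(23.21² + 0.5871²) = 23.22 m/s.

23.22 m/s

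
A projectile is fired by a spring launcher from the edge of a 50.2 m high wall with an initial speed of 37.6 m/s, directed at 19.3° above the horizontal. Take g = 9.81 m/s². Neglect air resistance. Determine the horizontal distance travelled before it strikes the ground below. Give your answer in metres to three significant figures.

Horizontal component vₓ = 37.60 cos 19.3° = 35.49 m/s; vertical v_y0 = 37.60 sin 19.3° = 12.43 m/s.
The projectile lands when y = 50.2 + (12.43) t − ½·9.81·t² = 0. Positive root: t = (12.43 + √(12.43² + 2·9.81·50.2)) / 9.81 = (12.43 + 33.75) / 9.81 = 4.708 s.
Horizontal distance: R = vₓ t = 35.49 × 4.708 = 167.1 m.

167 m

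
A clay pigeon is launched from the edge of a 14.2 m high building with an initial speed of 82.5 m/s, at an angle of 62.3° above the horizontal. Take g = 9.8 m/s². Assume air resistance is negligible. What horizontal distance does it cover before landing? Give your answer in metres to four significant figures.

579.0 m

Components: vₓ = 82.50 cos 62.3° = 38.35 m/s, v_y0 = 82.50 sin 62.3° = 73.04 m/s.
With up positive and y = 0 at the ground: y(t) = 14.2 + (73.04) t − 4.900 t². Setting y = 0 and taking the positive root: t = [73.04 + √(73.04² + 2·9.80·14.2)] / 9.80 = (73.04 + 74.93) / 9.80 = 15.10 s.
Horizontal distance: R = vₓ t = 38.35 × 15.10 = 579.0 m.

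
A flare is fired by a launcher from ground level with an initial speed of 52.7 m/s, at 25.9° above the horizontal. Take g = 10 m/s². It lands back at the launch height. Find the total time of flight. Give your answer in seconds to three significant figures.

4.60 s

vₓ = 52.70 cos 25.9° = 47.41 m/s; v_y0 = 52.70 sin 25.9° = 23.02 m/s.
Landing at launch height ⇒ T = 2 v_y0 / g = 2 × 23.02 / 10.0 = 4.604 s.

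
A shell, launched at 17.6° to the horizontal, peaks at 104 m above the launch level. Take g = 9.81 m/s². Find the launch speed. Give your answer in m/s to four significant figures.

At the peak v_y = 0, so v_y0 = √(2gH) = √(2 × 9.81 × 104) = 45.17 m/s.
v_y0 = v₀ sin θ ⇒ v₀ = 45.17 / sin 17.6° = 149.4 m/s.

149.4 m/s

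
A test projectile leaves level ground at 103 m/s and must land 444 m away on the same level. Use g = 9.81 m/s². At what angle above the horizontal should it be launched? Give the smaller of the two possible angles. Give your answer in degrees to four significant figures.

12.12°

R = v₀² sin 2θ / g gives sin 2θ = gR/v₀² = 9.81·444/103² = 0.4106.
2θ = 24.24° or 180° − 24.24° = 155.8°, so θ = 12.12° or 77.88°.
The smaller angle is 12.12°.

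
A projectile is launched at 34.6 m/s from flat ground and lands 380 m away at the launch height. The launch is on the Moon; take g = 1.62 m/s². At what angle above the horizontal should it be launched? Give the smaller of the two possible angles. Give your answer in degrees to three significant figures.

Level-ground range R = v₀² sin(2θ)/g ⇒ sin(2θ) = gR/v₀² = 1.62 × 380 / 34.6² = 0.5142.
2θ = 30.95° or 180° − 30.95° = 149.1°, so θ = 15.47° or 74.53°.
The smaller angle is 15.47°.

15.5°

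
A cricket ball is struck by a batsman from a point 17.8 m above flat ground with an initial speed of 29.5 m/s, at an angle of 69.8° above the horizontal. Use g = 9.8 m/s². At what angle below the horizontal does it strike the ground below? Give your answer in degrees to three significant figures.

73.0°

vₓ = 29.50 cos 69.8° = 10.19 m/s; v_y0 = 29.50 sin 69.8° = 27.69 m/s.
The projectile lands when y = 17.8 + (27.69) t − ½·9.80·t² = 0. Positive root: t = (27.69 + √(27.69² + 2·9.80·17.8)) / 9.80 = (27.69 + 33.40) / 9.80 = 6.233 s.
At impact: v_y = v_y0 − g t = −33.40 m/s; vₓ = 10.19 m/s.
Angle below horizontal: arctan(|v_y|/vₓ) = arctan(33.40/10.19) = 73.04°.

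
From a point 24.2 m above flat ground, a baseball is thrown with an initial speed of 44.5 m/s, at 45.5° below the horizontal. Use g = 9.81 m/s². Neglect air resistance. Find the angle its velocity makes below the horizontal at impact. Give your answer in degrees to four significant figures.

50.99°

Resolve: vₓ = 44.50 cos 45.5° = 31.19 m/s and v_y0 = −31.74 m/s (downward).
The projectile lands when y = 24.2 + (−31.74) t − ½·9.81·t² = 0. Positive root: t = (−31.74 + √(31.74² + 2·9.81·24.2)) / 9.81 = (−31.74 + 38.50) / 9.81 = 0.6891 s.
At impact: v_y = v_y0 − g t = −38.50 m/s; vₓ = 31.19 m/s.
Angle below horizontal: arctan(|v_y|/vₓ) = arctan(38.50/31.19) = 50.99°.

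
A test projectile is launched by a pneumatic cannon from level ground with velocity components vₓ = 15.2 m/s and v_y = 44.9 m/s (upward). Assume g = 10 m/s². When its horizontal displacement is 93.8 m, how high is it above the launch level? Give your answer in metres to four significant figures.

86.67 m

At x = 93.8 m, t = x/vₓ = 93.8/15.20 = 6.171 s.
Height: y = v_y0 t − ½ g t² = 44.90 × 6.171 − 5.000 × 6.171² = 277.1 − 190.4 = 86.67 m.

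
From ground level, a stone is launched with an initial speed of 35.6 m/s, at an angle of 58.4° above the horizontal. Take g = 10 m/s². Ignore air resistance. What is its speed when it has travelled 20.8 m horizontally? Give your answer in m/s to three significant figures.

26.7 m/s

Horizontal component vₓ = 35.60 cos 58.4° = 18.65 m/s; vertical v_y0 = 35.60 sin 58.4° = 30.32 m/s.
Time to reach x = 20.8 m: t = x/vₓ = 20.8/18.65 = 1.115 s.
Vertical velocity there: v_y = v_y0 − g t = 30.32 − 10.0 × 1.115 = 19.17 m/s.
Speed: √(vₓ² + v_y²) = √(18.65² + 19.17²) = 26.75 m/s.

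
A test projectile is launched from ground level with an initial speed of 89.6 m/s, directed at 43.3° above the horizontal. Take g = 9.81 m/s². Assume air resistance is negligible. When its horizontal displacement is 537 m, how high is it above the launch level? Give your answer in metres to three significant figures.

173 m

Horizontal component vₓ = 89.60 cos 43.3° = 65.21 m/s; vertical v_y0 = 89.60 sin 43.3° = 61.45 m/s.
x = vₓ t ⇒ t = 537/65.21 = 8.235 s.
Height: y = v_y0 t − ½ g t² = 61.45 × 8.235 − 4.905 × 8.235² = 506.0 − 332.6 = 173.4 m.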